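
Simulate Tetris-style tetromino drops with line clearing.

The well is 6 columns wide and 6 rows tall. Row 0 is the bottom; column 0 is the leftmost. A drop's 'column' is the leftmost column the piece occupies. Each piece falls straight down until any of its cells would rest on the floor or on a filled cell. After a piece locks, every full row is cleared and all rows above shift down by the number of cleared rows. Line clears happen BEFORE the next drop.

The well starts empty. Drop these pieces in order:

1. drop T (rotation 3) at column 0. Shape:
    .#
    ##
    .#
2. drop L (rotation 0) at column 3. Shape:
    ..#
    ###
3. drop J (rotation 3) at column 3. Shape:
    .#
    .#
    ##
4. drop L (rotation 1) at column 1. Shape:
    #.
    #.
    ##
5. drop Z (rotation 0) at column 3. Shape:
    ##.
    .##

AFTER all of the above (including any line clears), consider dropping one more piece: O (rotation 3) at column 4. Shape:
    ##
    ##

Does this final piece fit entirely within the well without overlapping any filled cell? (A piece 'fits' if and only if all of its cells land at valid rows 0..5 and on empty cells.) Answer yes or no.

Answer: no

Derivation:
Drop 1: T rot3 at col 0 lands with bottom-row=0; cleared 0 line(s) (total 0); column heights now [2 3 0 0 0 0], max=3
Drop 2: L rot0 at col 3 lands with bottom-row=0; cleared 0 line(s) (total 0); column heights now [2 3 0 1 1 2], max=3
Drop 3: J rot3 at col 3 lands with bottom-row=1; cleared 0 line(s) (total 0); column heights now [2 3 0 2 4 2], max=4
Drop 4: L rot1 at col 1 lands with bottom-row=3; cleared 0 line(s) (total 0); column heights now [2 6 4 2 4 2], max=6
Drop 5: Z rot0 at col 3 lands with bottom-row=4; cleared 0 line(s) (total 0); column heights now [2 6 4 6 6 5], max=6
Test piece O rot3 at col 4 (width 2): heights before test = [2 6 4 6 6 5]; fits = False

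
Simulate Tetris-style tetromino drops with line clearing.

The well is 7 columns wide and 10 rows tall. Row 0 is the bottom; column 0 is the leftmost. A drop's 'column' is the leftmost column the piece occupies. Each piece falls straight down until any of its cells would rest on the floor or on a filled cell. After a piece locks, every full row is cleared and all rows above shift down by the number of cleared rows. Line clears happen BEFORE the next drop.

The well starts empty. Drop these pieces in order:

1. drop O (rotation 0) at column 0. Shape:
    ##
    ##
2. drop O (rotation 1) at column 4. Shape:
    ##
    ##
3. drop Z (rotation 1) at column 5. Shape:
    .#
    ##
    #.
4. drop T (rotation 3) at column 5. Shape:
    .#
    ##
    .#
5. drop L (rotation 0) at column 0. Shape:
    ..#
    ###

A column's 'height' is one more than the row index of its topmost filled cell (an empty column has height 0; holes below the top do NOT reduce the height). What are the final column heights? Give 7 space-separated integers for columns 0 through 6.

Answer: 3 3 4 0 2 7 8

Derivation:
Drop 1: O rot0 at col 0 lands with bottom-row=0; cleared 0 line(s) (total 0); column heights now [2 2 0 0 0 0 0], max=2
Drop 2: O rot1 at col 4 lands with bottom-row=0; cleared 0 line(s) (total 0); column heights now [2 2 0 0 2 2 0], max=2
Drop 3: Z rot1 at col 5 lands with bottom-row=2; cleared 0 line(s) (total 0); column heights now [2 2 0 0 2 4 5], max=5
Drop 4: T rot3 at col 5 lands with bottom-row=5; cleared 0 line(s) (total 0); column heights now [2 2 0 0 2 7 8], max=8
Drop 5: L rot0 at col 0 lands with bottom-row=2; cleared 0 line(s) (total 0); column heights now [3 3 4 0 2 7 8], max=8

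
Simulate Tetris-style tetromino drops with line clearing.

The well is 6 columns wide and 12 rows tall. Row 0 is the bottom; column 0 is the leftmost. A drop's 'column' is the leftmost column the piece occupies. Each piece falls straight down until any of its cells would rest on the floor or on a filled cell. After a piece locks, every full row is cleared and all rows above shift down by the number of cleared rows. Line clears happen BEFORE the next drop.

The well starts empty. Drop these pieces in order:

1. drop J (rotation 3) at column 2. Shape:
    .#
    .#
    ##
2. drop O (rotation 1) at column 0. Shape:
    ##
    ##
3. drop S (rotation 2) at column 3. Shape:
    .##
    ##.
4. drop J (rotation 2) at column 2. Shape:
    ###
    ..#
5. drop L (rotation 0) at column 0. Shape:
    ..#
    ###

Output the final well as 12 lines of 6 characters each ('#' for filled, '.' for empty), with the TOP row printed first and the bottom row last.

Answer: ......
......
......
..#...
###...
..###.
....#.
....##
...##.
...#..
##.#..
####..

Derivation:
Drop 1: J rot3 at col 2 lands with bottom-row=0; cleared 0 line(s) (total 0); column heights now [0 0 1 3 0 0], max=3
Drop 2: O rot1 at col 0 lands with bottom-row=0; cleared 0 line(s) (total 0); column heights now [2 2 1 3 0 0], max=3
Drop 3: S rot2 at col 3 lands with bottom-row=3; cleared 0 line(s) (total 0); column heights now [2 2 1 4 5 5], max=5
Drop 4: J rot2 at col 2 lands with bottom-row=5; cleared 0 line(s) (total 0); column heights now [2 2 7 7 7 5], max=7
Drop 5: L rot0 at col 0 lands with bottom-row=7; cleared 0 line(s) (total 0); column heights now [8 8 9 7 7 5], max=9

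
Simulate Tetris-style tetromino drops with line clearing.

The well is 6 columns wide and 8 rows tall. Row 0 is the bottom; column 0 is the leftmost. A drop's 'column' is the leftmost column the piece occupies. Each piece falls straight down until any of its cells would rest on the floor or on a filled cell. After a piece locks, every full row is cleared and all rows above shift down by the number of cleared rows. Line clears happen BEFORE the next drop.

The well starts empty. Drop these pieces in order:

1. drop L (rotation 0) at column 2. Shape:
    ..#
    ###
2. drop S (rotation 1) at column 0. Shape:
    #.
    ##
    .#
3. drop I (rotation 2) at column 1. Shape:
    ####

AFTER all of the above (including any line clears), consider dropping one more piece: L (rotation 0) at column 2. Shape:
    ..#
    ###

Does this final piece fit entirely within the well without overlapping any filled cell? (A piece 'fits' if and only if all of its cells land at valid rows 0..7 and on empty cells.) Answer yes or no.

Drop 1: L rot0 at col 2 lands with bottom-row=0; cleared 0 line(s) (total 0); column heights now [0 0 1 1 2 0], max=2
Drop 2: S rot1 at col 0 lands with bottom-row=0; cleared 0 line(s) (total 0); column heights now [3 2 1 1 2 0], max=3
Drop 3: I rot2 at col 1 lands with bottom-row=2; cleared 0 line(s) (total 0); column heights now [3 3 3 3 3 0], max=3
Test piece L rot0 at col 2 (width 3): heights before test = [3 3 3 3 3 0]; fits = True

Answer: yes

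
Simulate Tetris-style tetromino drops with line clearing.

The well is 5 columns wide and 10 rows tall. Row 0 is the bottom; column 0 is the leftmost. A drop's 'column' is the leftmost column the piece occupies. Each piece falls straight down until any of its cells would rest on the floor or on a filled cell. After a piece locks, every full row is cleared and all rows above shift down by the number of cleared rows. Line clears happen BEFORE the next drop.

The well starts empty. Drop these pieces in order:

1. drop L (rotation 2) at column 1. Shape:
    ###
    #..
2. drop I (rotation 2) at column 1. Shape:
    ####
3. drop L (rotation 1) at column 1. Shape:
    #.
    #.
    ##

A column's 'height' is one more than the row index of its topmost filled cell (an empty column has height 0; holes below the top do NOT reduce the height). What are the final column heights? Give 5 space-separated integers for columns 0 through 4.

Answer: 0 6 4 3 3

Derivation:
Drop 1: L rot2 at col 1 lands with bottom-row=0; cleared 0 line(s) (total 0); column heights now [0 2 2 2 0], max=2
Drop 2: I rot2 at col 1 lands with bottom-row=2; cleared 0 line(s) (total 0); column heights now [0 3 3 3 3], max=3
Drop 3: L rot1 at col 1 lands with bottom-row=3; cleared 0 line(s) (total 0); column heights now [0 6 4 3 3], max=6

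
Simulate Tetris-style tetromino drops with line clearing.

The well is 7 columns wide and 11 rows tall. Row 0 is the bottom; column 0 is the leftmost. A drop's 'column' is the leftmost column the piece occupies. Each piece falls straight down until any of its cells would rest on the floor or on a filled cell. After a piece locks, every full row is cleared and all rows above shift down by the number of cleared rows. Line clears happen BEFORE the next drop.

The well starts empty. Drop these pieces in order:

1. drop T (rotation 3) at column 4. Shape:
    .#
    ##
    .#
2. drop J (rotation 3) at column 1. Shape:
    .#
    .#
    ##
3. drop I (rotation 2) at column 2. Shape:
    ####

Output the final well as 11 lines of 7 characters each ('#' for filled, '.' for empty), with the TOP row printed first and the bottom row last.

Drop 1: T rot3 at col 4 lands with bottom-row=0; cleared 0 line(s) (total 0); column heights now [0 0 0 0 2 3 0], max=3
Drop 2: J rot3 at col 1 lands with bottom-row=0; cleared 0 line(s) (total 0); column heights now [0 1 3 0 2 3 0], max=3
Drop 3: I rot2 at col 2 lands with bottom-row=3; cleared 0 line(s) (total 0); column heights now [0 1 4 4 4 4 0], max=4

Answer: .......
.......
.......
.......
.......
.......
.......
..####.
..#..#.
..#.##.
.##..#.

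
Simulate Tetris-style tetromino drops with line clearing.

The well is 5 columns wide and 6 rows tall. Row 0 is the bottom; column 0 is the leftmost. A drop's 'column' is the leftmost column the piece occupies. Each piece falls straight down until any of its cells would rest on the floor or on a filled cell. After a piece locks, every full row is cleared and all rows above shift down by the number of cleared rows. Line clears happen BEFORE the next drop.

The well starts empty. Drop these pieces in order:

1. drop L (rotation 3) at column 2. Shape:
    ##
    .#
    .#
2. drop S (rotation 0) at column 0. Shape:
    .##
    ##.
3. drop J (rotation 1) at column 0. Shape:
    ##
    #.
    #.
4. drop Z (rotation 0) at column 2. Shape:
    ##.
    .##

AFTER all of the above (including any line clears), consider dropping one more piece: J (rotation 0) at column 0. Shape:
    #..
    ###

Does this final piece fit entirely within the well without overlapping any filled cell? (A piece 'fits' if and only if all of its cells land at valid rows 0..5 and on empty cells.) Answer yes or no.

Drop 1: L rot3 at col 2 lands with bottom-row=0; cleared 0 line(s) (total 0); column heights now [0 0 3 3 0], max=3
Drop 2: S rot0 at col 0 lands with bottom-row=2; cleared 0 line(s) (total 0); column heights now [3 4 4 3 0], max=4
Drop 3: J rot1 at col 0 lands with bottom-row=3; cleared 0 line(s) (total 0); column heights now [6 6 4 3 0], max=6
Drop 4: Z rot0 at col 2 lands with bottom-row=3; cleared 1 line(s) (total 1); column heights now [5 5 4 4 0], max=5
Test piece J rot0 at col 0 (width 3): heights before test = [5 5 4 4 0]; fits = False

Answer: no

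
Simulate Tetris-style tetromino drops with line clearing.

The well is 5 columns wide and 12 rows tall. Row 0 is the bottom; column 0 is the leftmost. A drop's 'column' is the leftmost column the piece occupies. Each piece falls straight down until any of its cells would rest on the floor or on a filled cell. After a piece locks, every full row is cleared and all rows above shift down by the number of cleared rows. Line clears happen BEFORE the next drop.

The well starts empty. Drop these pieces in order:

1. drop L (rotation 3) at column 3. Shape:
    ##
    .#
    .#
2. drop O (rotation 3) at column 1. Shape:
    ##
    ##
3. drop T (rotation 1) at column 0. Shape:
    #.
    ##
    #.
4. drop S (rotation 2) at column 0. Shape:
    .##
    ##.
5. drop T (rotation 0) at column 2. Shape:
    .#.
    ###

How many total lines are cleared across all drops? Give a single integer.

Answer: 0

Derivation:
Drop 1: L rot3 at col 3 lands with bottom-row=0; cleared 0 line(s) (total 0); column heights now [0 0 0 3 3], max=3
Drop 2: O rot3 at col 1 lands with bottom-row=0; cleared 0 line(s) (total 0); column heights now [0 2 2 3 3], max=3
Drop 3: T rot1 at col 0 lands with bottom-row=1; cleared 0 line(s) (total 0); column heights now [4 3 2 3 3], max=4
Drop 4: S rot2 at col 0 lands with bottom-row=4; cleared 0 line(s) (total 0); column heights now [5 6 6 3 3], max=6
Drop 5: T rot0 at col 2 lands with bottom-row=6; cleared 0 line(s) (total 0); column heights now [5 6 7 8 7], max=8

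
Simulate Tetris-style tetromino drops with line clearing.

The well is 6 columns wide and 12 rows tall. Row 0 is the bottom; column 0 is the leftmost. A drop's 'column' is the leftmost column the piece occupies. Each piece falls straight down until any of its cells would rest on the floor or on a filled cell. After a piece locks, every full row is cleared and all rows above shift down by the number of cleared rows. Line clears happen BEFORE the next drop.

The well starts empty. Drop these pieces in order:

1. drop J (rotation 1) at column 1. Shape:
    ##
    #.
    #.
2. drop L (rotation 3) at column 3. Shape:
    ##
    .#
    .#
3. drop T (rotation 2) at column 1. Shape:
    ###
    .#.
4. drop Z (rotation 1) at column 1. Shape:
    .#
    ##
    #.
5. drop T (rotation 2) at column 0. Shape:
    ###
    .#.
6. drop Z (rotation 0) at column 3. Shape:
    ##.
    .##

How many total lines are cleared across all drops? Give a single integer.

Answer: 0

Derivation:
Drop 1: J rot1 at col 1 lands with bottom-row=0; cleared 0 line(s) (total 0); column heights now [0 3 3 0 0 0], max=3
Drop 2: L rot3 at col 3 lands with bottom-row=0; cleared 0 line(s) (total 0); column heights now [0 3 3 3 3 0], max=3
Drop 3: T rot2 at col 1 lands with bottom-row=3; cleared 0 line(s) (total 0); column heights now [0 5 5 5 3 0], max=5
Drop 4: Z rot1 at col 1 lands with bottom-row=5; cleared 0 line(s) (total 0); column heights now [0 7 8 5 3 0], max=8
Drop 5: T rot2 at col 0 lands with bottom-row=7; cleared 0 line(s) (total 0); column heights now [9 9 9 5 3 0], max=9
Drop 6: Z rot0 at col 3 lands with bottom-row=4; cleared 0 line(s) (total 0); column heights now [9 9 9 6 6 5], max=9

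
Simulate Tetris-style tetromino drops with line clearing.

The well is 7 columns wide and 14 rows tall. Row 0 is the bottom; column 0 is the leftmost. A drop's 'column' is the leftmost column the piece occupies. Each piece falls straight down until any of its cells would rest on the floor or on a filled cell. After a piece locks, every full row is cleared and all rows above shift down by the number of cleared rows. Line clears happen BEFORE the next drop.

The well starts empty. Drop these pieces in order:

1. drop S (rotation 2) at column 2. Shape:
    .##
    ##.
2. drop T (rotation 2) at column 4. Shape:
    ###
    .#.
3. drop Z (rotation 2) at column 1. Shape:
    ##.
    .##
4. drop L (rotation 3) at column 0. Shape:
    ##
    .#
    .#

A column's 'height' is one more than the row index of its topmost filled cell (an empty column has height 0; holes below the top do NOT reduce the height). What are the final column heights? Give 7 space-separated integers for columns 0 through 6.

Answer: 7 7 4 3 3 3 3

Derivation:
Drop 1: S rot2 at col 2 lands with bottom-row=0; cleared 0 line(s) (total 0); column heights now [0 0 1 2 2 0 0], max=2
Drop 2: T rot2 at col 4 lands with bottom-row=1; cleared 0 line(s) (total 0); column heights now [0 0 1 2 3 3 3], max=3
Drop 3: Z rot2 at col 1 lands with bottom-row=2; cleared 0 line(s) (total 0); column heights now [0 4 4 3 3 3 3], max=4
Drop 4: L rot3 at col 0 lands with bottom-row=4; cleared 0 line(s) (total 0); column heights now [7 7 4 3 3 3 3], max=7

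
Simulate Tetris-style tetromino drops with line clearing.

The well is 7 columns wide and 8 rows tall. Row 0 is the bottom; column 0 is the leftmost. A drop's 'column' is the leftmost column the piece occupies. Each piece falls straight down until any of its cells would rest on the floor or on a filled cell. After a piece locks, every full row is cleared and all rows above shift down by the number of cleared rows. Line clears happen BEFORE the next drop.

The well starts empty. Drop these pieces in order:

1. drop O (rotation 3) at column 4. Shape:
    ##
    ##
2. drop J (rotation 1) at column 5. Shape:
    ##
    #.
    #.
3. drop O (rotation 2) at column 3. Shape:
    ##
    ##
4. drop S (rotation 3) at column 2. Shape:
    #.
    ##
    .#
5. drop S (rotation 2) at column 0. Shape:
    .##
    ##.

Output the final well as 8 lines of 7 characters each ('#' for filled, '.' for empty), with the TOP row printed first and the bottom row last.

Drop 1: O rot3 at col 4 lands with bottom-row=0; cleared 0 line(s) (total 0); column heights now [0 0 0 0 2 2 0], max=2
Drop 2: J rot1 at col 5 lands with bottom-row=2; cleared 0 line(s) (total 0); column heights now [0 0 0 0 2 5 5], max=5
Drop 3: O rot2 at col 3 lands with bottom-row=2; cleared 0 line(s) (total 0); column heights now [0 0 0 4 4 5 5], max=5
Drop 4: S rot3 at col 2 lands with bottom-row=4; cleared 0 line(s) (total 0); column heights now [0 0 7 6 4 5 5], max=7
Drop 5: S rot2 at col 0 lands with bottom-row=6; cleared 0 line(s) (total 0); column heights now [7 8 8 6 4 5 5], max=8

Answer: .##....
###....
..##...
...#.##
...###.
...###.
....##.
....##.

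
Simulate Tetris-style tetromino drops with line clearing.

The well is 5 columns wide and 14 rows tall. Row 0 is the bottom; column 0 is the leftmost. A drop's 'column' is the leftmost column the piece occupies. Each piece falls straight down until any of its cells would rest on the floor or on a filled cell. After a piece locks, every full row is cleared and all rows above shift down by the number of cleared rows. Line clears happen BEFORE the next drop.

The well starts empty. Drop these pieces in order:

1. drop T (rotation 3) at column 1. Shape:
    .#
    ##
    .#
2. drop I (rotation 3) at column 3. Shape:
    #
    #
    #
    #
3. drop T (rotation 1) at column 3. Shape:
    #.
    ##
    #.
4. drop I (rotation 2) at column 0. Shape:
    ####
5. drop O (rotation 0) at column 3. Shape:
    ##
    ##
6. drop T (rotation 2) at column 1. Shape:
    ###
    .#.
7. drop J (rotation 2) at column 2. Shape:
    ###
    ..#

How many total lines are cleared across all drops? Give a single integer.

Answer: 0

Derivation:
Drop 1: T rot3 at col 1 lands with bottom-row=0; cleared 0 line(s) (total 0); column heights now [0 2 3 0 0], max=3
Drop 2: I rot3 at col 3 lands with bottom-row=0; cleared 0 line(s) (total 0); column heights now [0 2 3 4 0], max=4
Drop 3: T rot1 at col 3 lands with bottom-row=4; cleared 0 line(s) (total 0); column heights now [0 2 3 7 6], max=7
Drop 4: I rot2 at col 0 lands with bottom-row=7; cleared 0 line(s) (total 0); column heights now [8 8 8 8 6], max=8
Drop 5: O rot0 at col 3 lands with bottom-row=8; cleared 0 line(s) (total 0); column heights now [8 8 8 10 10], max=10
Drop 6: T rot2 at col 1 lands with bottom-row=9; cleared 0 line(s) (total 0); column heights now [8 11 11 11 10], max=11
Drop 7: J rot2 at col 2 lands with bottom-row=10; cleared 0 line(s) (total 0); column heights now [8 11 12 12 12], max=12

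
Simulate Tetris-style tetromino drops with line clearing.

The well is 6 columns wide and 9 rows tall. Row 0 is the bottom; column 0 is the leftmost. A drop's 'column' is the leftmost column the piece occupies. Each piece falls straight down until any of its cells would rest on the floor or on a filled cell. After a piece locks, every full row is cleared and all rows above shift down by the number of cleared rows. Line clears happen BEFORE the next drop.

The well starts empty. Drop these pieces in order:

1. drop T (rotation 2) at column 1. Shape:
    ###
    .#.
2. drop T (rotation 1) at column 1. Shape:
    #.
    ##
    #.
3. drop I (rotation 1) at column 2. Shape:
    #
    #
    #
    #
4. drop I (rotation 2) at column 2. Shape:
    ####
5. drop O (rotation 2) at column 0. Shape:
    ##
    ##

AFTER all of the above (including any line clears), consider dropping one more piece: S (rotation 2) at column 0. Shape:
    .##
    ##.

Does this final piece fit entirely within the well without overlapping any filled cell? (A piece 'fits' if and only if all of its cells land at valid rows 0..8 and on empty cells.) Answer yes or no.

Drop 1: T rot2 at col 1 lands with bottom-row=0; cleared 0 line(s) (total 0); column heights now [0 2 2 2 0 0], max=2
Drop 2: T rot1 at col 1 lands with bottom-row=2; cleared 0 line(s) (total 0); column heights now [0 5 4 2 0 0], max=5
Drop 3: I rot1 at col 2 lands with bottom-row=4; cleared 0 line(s) (total 0); column heights now [0 5 8 2 0 0], max=8
Drop 4: I rot2 at col 2 lands with bottom-row=8; cleared 0 line(s) (total 0); column heights now [0 5 9 9 9 9], max=9
Drop 5: O rot2 at col 0 lands with bottom-row=5; cleared 0 line(s) (total 0); column heights now [7 7 9 9 9 9], max=9
Test piece S rot2 at col 0 (width 3): heights before test = [7 7 9 9 9 9]; fits = False

Answer: no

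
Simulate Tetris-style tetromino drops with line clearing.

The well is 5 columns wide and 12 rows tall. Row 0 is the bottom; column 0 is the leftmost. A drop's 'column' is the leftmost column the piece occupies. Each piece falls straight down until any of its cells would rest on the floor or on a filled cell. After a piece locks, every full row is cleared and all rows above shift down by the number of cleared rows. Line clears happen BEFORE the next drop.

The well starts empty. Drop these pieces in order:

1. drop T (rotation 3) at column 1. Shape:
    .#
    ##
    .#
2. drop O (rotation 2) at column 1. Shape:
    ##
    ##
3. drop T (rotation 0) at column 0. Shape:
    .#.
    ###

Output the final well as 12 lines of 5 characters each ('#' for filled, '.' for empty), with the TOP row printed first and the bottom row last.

Answer: .....
.....
.....
.....
.....
.#...
###..
.##..
.##..
..#..
.##..
..#..

Derivation:
Drop 1: T rot3 at col 1 lands with bottom-row=0; cleared 0 line(s) (total 0); column heights now [0 2 3 0 0], max=3
Drop 2: O rot2 at col 1 lands with bottom-row=3; cleared 0 line(s) (total 0); column heights now [0 5 5 0 0], max=5
Drop 3: T rot0 at col 0 lands with bottom-row=5; cleared 0 line(s) (total 0); column heights now [6 7 6 0 0], max=7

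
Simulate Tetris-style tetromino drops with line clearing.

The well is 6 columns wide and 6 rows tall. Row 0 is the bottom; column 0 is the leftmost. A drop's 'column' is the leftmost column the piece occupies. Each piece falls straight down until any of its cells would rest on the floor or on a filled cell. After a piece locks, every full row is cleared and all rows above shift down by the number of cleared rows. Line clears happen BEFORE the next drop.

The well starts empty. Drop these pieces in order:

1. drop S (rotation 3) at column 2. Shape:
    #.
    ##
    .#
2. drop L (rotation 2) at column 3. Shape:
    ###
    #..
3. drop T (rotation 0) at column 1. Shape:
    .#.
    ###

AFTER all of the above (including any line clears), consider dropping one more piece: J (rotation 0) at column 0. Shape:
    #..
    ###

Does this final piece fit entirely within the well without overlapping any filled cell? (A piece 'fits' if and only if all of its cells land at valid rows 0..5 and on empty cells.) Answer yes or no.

Drop 1: S rot3 at col 2 lands with bottom-row=0; cleared 0 line(s) (total 0); column heights now [0 0 3 2 0 0], max=3
Drop 2: L rot2 at col 3 lands with bottom-row=2; cleared 0 line(s) (total 0); column heights now [0 0 3 4 4 4], max=4
Drop 3: T rot0 at col 1 lands with bottom-row=4; cleared 0 line(s) (total 0); column heights now [0 5 6 5 4 4], max=6
Test piece J rot0 at col 0 (width 3): heights before test = [0 5 6 5 4 4]; fits = False

Answer: no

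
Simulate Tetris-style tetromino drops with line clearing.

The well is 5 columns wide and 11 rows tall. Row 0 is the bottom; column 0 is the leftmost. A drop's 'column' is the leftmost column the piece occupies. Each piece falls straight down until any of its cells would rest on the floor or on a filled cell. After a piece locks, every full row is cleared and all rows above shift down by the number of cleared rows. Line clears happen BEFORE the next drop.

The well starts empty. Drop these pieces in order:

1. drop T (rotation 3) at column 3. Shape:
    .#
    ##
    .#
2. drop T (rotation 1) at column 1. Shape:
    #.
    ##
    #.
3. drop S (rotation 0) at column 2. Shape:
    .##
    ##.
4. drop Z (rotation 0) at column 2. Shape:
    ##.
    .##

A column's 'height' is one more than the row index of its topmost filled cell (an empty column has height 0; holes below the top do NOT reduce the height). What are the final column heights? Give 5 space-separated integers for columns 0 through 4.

Drop 1: T rot3 at col 3 lands with bottom-row=0; cleared 0 line(s) (total 0); column heights now [0 0 0 2 3], max=3
Drop 2: T rot1 at col 1 lands with bottom-row=0; cleared 0 line(s) (total 0); column heights now [0 3 2 2 3], max=3
Drop 3: S rot0 at col 2 lands with bottom-row=2; cleared 0 line(s) (total 0); column heights now [0 3 3 4 4], max=4
Drop 4: Z rot0 at col 2 lands with bottom-row=4; cleared 0 line(s) (total 0); column heights now [0 3 6 6 5], max=6

Answer: 0 3 6 6 5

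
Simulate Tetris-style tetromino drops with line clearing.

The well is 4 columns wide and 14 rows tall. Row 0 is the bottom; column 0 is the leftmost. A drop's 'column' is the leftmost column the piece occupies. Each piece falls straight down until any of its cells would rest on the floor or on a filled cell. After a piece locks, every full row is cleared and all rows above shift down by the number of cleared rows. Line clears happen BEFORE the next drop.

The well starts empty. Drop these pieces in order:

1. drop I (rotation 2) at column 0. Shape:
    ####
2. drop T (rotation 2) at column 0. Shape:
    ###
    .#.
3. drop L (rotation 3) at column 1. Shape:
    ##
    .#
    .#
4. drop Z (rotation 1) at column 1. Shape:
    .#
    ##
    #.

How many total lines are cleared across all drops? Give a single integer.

Answer: 1

Derivation:
Drop 1: I rot2 at col 0 lands with bottom-row=0; cleared 1 line(s) (total 1); column heights now [0 0 0 0], max=0
Drop 2: T rot2 at col 0 lands with bottom-row=0; cleared 0 line(s) (total 1); column heights now [2 2 2 0], max=2
Drop 3: L rot3 at col 1 lands with bottom-row=2; cleared 0 line(s) (total 1); column heights now [2 5 5 0], max=5
Drop 4: Z rot1 at col 1 lands with bottom-row=5; cleared 0 line(s) (total 1); column heights now [2 7 8 0], max=8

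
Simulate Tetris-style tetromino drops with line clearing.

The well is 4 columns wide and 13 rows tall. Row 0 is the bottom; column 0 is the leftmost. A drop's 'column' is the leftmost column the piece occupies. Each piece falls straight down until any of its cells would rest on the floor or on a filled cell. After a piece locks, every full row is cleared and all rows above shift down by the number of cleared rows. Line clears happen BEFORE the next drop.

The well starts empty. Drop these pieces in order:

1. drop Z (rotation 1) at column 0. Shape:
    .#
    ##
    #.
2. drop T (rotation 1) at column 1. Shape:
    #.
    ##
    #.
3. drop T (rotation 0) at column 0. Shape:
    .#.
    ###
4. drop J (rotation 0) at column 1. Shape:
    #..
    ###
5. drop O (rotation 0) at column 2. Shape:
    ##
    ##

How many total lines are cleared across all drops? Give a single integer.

Answer: 0

Derivation:
Drop 1: Z rot1 at col 0 lands with bottom-row=0; cleared 0 line(s) (total 0); column heights now [2 3 0 0], max=3
Drop 2: T rot1 at col 1 lands with bottom-row=3; cleared 0 line(s) (total 0); column heights now [2 6 5 0], max=6
Drop 3: T rot0 at col 0 lands with bottom-row=6; cleared 0 line(s) (total 0); column heights now [7 8 7 0], max=8
Drop 4: J rot0 at col 1 lands with bottom-row=8; cleared 0 line(s) (total 0); column heights now [7 10 9 9], max=10
Drop 5: O rot0 at col 2 lands with bottom-row=9; cleared 0 line(s) (total 0); column heights now [7 10 11 11], max=11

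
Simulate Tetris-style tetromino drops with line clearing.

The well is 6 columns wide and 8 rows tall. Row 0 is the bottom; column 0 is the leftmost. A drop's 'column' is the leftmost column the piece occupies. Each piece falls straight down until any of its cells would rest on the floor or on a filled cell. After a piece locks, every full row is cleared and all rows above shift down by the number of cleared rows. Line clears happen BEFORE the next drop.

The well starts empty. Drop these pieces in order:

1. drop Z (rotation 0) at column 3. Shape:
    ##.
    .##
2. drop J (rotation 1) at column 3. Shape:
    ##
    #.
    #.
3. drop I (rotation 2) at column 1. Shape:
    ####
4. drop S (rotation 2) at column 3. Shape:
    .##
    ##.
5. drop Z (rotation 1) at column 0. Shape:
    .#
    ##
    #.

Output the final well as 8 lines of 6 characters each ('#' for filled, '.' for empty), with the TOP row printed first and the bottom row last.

Answer: .#..##
##.##.
#####.
...##.
...#..
...#..
...##.
....##

Derivation:
Drop 1: Z rot0 at col 3 lands with bottom-row=0; cleared 0 line(s) (total 0); column heights now [0 0 0 2 2 1], max=2
Drop 2: J rot1 at col 3 lands with bottom-row=2; cleared 0 line(s) (total 0); column heights now [0 0 0 5 5 1], max=5
Drop 3: I rot2 at col 1 lands with bottom-row=5; cleared 0 line(s) (total 0); column heights now [0 6 6 6 6 1], max=6
Drop 4: S rot2 at col 3 lands with bottom-row=6; cleared 0 line(s) (total 0); column heights now [0 6 6 7 8 8], max=8
Drop 5: Z rot1 at col 0 lands with bottom-row=5; cleared 0 line(s) (total 0); column heights now [7 8 6 7 8 8], max=8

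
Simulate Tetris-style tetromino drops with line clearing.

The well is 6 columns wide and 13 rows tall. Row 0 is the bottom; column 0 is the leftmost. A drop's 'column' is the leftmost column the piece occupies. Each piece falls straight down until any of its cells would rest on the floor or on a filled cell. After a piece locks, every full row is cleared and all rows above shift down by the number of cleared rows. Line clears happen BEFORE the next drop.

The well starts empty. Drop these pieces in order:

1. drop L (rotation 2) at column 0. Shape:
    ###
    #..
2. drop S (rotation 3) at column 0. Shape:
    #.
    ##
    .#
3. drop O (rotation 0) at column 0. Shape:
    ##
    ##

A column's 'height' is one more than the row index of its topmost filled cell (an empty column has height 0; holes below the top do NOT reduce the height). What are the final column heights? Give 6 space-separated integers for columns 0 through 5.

Drop 1: L rot2 at col 0 lands with bottom-row=0; cleared 0 line(s) (total 0); column heights now [2 2 2 0 0 0], max=2
Drop 2: S rot3 at col 0 lands with bottom-row=2; cleared 0 line(s) (total 0); column heights now [5 4 2 0 0 0], max=5
Drop 3: O rot0 at col 0 lands with bottom-row=5; cleared 0 line(s) (total 0); column heights now [7 7 2 0 0 0], max=7

Answer: 7 7 2 0 0 0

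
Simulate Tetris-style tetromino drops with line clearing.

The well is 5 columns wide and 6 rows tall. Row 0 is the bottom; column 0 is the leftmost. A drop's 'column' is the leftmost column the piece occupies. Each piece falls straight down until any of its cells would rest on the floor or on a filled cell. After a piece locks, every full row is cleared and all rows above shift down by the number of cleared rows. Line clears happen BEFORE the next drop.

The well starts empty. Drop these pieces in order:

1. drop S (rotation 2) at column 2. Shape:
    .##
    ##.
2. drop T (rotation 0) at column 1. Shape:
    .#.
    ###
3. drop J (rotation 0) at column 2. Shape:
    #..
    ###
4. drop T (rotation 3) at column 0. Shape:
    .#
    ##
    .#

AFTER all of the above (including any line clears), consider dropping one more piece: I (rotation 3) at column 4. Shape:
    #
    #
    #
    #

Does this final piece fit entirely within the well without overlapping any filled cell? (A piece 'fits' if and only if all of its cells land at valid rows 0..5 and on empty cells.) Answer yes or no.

Answer: yes

Derivation:
Drop 1: S rot2 at col 2 lands with bottom-row=0; cleared 0 line(s) (total 0); column heights now [0 0 1 2 2], max=2
Drop 2: T rot0 at col 1 lands with bottom-row=2; cleared 0 line(s) (total 0); column heights now [0 3 4 3 2], max=4
Drop 3: J rot0 at col 2 lands with bottom-row=4; cleared 0 line(s) (total 0); column heights now [0 3 6 5 5], max=6
Drop 4: T rot3 at col 0 lands with bottom-row=3; cleared 1 line(s) (total 1); column heights now [0 5 5 3 2], max=5
Test piece I rot3 at col 4 (width 1): heights before test = [0 5 5 3 2]; fits = True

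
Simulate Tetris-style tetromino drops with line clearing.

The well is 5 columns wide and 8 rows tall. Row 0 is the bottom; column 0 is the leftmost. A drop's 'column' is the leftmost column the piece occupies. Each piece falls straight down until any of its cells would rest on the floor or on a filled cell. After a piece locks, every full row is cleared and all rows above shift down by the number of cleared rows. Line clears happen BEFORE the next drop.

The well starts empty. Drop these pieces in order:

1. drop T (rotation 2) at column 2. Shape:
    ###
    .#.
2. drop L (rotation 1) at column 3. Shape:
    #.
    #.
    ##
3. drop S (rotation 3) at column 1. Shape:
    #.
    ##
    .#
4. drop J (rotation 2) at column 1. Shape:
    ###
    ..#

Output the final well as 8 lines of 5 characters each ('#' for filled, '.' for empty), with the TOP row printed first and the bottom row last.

Answer: .....
.###.
...#.
.#.#.
.###.
..###
..###
...#.

Derivation:
Drop 1: T rot2 at col 2 lands with bottom-row=0; cleared 0 line(s) (total 0); column heights now [0 0 2 2 2], max=2
Drop 2: L rot1 at col 3 lands with bottom-row=2; cleared 0 line(s) (total 0); column heights now [0 0 2 5 3], max=5
Drop 3: S rot3 at col 1 lands with bottom-row=2; cleared 0 line(s) (total 0); column heights now [0 5 4 5 3], max=5
Drop 4: J rot2 at col 1 lands with bottom-row=5; cleared 0 line(s) (total 0); column heights now [0 7 7 7 3], max=7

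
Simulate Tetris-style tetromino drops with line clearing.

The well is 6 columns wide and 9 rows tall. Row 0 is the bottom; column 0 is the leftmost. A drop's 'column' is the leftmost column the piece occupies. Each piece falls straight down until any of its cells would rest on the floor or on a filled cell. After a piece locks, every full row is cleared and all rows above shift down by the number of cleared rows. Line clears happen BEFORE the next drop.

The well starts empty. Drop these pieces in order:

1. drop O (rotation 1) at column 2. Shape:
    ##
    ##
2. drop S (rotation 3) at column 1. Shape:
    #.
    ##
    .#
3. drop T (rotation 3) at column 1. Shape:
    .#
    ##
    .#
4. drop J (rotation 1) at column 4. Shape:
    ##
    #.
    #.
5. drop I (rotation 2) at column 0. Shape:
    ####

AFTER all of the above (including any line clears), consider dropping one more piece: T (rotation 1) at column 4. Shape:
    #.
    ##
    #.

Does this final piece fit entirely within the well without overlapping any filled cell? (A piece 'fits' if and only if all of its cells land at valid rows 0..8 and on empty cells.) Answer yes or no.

Drop 1: O rot1 at col 2 lands with bottom-row=0; cleared 0 line(s) (total 0); column heights now [0 0 2 2 0 0], max=2
Drop 2: S rot3 at col 1 lands with bottom-row=2; cleared 0 line(s) (total 0); column heights now [0 5 4 2 0 0], max=5
Drop 3: T rot3 at col 1 lands with bottom-row=4; cleared 0 line(s) (total 0); column heights now [0 6 7 2 0 0], max=7
Drop 4: J rot1 at col 4 lands with bottom-row=0; cleared 0 line(s) (total 0); column heights now [0 6 7 2 3 3], max=7
Drop 5: I rot2 at col 0 lands with bottom-row=7; cleared 0 line(s) (total 0); column heights now [8 8 8 8 3 3], max=8
Test piece T rot1 at col 4 (width 2): heights before test = [8 8 8 8 3 3]; fits = True

Answer: yes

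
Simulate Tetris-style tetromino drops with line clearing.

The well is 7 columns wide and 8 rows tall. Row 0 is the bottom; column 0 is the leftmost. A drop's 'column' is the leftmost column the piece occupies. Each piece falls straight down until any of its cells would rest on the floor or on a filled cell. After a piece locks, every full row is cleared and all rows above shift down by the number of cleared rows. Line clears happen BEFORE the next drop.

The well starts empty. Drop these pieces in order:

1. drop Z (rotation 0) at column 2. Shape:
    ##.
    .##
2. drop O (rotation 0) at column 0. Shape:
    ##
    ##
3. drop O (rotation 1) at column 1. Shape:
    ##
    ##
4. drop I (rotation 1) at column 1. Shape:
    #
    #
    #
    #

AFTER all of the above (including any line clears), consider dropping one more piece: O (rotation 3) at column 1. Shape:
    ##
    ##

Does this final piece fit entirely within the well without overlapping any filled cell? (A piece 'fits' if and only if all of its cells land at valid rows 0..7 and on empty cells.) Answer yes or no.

Answer: no

Derivation:
Drop 1: Z rot0 at col 2 lands with bottom-row=0; cleared 0 line(s) (total 0); column heights now [0 0 2 2 1 0 0], max=2
Drop 2: O rot0 at col 0 lands with bottom-row=0; cleared 0 line(s) (total 0); column heights now [2 2 2 2 1 0 0], max=2
Drop 3: O rot1 at col 1 lands with bottom-row=2; cleared 0 line(s) (total 0); column heights now [2 4 4 2 1 0 0], max=4
Drop 4: I rot1 at col 1 lands with bottom-row=4; cleared 0 line(s) (total 0); column heights now [2 8 4 2 1 0 0], max=8
Test piece O rot3 at col 1 (width 2): heights before test = [2 8 4 2 1 0 0]; fits = False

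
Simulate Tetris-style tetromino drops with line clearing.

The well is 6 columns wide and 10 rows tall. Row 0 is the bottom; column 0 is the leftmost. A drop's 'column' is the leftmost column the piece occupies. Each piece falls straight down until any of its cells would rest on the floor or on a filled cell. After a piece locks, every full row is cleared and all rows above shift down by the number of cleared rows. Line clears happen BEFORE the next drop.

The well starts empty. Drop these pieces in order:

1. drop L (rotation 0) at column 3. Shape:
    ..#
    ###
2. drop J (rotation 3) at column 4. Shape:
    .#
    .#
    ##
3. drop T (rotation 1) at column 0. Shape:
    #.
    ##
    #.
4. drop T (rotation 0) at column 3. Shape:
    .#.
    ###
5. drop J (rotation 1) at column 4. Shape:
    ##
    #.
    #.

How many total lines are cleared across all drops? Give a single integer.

Drop 1: L rot0 at col 3 lands with bottom-row=0; cleared 0 line(s) (total 0); column heights now [0 0 0 1 1 2], max=2
Drop 2: J rot3 at col 4 lands with bottom-row=2; cleared 0 line(s) (total 0); column heights now [0 0 0 1 3 5], max=5
Drop 3: T rot1 at col 0 lands with bottom-row=0; cleared 0 line(s) (total 0); column heights now [3 2 0 1 3 5], max=5
Drop 4: T rot0 at col 3 lands with bottom-row=5; cleared 0 line(s) (total 0); column heights now [3 2 0 6 7 6], max=7
Drop 5: J rot1 at col 4 lands with bottom-row=7; cleared 0 line(s) (total 0); column heights now [3 2 0 6 10 10], max=10

Answer: 0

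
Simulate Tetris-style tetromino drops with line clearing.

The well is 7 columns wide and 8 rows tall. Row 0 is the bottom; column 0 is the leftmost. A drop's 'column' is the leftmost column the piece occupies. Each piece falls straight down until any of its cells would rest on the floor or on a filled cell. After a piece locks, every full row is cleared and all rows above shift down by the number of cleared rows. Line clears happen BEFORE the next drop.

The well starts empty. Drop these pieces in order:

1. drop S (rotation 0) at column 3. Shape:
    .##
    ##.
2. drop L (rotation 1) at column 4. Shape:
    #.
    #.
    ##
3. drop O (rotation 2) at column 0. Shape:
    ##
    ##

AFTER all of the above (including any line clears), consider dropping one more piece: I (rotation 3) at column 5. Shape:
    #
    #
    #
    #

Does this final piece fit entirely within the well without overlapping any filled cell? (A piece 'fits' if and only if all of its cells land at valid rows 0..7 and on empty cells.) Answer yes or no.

Answer: yes

Derivation:
Drop 1: S rot0 at col 3 lands with bottom-row=0; cleared 0 line(s) (total 0); column heights now [0 0 0 1 2 2 0], max=2
Drop 2: L rot1 at col 4 lands with bottom-row=2; cleared 0 line(s) (total 0); column heights now [0 0 0 1 5 3 0], max=5
Drop 3: O rot2 at col 0 lands with bottom-row=0; cleared 0 line(s) (total 0); column heights now [2 2 0 1 5 3 0], max=5
Test piece I rot3 at col 5 (width 1): heights before test = [2 2 0 1 5 3 0]; fits = True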